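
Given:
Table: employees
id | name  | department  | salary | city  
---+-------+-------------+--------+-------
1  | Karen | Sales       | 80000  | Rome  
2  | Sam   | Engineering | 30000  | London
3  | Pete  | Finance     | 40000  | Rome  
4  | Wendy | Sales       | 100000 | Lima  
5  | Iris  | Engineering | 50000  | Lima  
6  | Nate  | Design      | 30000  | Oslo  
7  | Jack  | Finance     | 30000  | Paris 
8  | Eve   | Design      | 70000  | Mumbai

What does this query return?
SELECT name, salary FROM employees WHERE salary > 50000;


Filtering: salary > 50000
Matching: 3 rows

3 rows:
Karen, 80000
Wendy, 100000
Eve, 70000


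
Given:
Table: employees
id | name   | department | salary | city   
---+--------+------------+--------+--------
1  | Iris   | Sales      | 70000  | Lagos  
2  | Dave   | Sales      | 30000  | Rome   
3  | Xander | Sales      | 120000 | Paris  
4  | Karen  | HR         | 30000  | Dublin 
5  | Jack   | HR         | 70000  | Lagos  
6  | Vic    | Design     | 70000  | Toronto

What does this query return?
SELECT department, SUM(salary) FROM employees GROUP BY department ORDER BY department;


Summing salary within each department:
  Design: 70000 = 70000
  HR: 30000 + 70000 = 100000
  Sales: 70000 + 30000 + 120000 = 220000


3 groups:
Design, 70000
HR, 100000
Sales, 220000


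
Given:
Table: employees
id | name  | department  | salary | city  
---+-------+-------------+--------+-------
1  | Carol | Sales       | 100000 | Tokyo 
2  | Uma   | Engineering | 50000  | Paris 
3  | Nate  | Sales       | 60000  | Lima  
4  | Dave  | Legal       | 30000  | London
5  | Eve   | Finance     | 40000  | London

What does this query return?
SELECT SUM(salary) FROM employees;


SUM(salary) = 100000 + 50000 + 60000 + 30000 + 40000 = 280000

280000


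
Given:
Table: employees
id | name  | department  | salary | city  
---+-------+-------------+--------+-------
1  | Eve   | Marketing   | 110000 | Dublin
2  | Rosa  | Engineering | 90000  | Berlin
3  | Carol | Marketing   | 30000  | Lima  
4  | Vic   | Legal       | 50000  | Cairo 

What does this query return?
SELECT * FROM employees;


SELECT * returns all 4 rows with all columns

4 rows:
1, Eve, Marketing, 110000, Dublin
2, Rosa, Engineering, 90000, Berlin
3, Carol, Marketing, 30000, Lima
4, Vic, Legal, 50000, Cairo


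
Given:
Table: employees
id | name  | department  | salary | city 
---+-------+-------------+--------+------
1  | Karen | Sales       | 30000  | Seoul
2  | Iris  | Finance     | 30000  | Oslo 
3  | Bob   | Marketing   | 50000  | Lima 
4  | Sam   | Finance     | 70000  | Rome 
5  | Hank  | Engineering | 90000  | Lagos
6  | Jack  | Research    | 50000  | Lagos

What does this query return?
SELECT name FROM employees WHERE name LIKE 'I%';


LIKE 'I%' matches names starting with 'I'
Matching: 1

1 rows:
Iris


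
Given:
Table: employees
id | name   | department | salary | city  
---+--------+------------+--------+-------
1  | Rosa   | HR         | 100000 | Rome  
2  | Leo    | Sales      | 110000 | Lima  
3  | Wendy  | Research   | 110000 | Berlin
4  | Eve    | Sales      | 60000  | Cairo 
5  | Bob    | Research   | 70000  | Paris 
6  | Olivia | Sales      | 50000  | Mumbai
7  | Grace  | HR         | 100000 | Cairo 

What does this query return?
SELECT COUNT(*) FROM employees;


COUNT(*) counts all rows

7


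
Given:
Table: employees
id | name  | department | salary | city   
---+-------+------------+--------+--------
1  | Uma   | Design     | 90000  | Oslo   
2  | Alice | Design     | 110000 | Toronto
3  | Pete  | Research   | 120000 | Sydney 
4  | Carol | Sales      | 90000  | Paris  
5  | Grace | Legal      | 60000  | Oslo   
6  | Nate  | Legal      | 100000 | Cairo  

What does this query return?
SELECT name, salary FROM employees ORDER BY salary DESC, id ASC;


Sorting by salary DESC, then id ASC for ties

6 rows:
Pete, 120000
Alice, 110000
Nate, 100000
Uma, 90000
Carol, 90000
Grace, 60000


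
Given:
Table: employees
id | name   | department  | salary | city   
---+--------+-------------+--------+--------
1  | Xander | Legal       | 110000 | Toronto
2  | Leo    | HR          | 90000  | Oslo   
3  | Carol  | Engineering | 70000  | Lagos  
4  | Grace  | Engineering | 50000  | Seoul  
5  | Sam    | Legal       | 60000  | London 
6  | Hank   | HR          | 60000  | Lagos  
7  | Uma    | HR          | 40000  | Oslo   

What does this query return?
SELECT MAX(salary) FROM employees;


Salaries: 110000, 90000, 70000, 50000, 60000, 60000, 40000
MAX = 110000

110000


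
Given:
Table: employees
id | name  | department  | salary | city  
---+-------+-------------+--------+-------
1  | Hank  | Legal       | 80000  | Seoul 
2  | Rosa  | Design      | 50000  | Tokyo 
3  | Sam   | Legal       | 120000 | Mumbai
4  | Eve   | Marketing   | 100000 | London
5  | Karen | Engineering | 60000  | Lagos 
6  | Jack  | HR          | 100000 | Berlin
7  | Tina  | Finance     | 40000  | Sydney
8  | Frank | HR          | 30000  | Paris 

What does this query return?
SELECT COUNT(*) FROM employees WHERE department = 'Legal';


Counting rows where department = 'Legal'
  Hank -> MATCH
  Sam -> MATCH


2


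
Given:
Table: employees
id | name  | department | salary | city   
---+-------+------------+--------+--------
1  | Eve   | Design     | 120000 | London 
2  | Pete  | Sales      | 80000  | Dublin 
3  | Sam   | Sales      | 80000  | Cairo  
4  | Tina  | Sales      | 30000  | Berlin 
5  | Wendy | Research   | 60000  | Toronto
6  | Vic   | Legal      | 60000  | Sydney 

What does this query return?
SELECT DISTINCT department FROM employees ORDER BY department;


All 'department' values (row order): Design, Sales, Sales, Sales, Research, Legal
Removing duplicates leaves 4 unique value(s).

4 values:
Design
Legal
Research
Sales


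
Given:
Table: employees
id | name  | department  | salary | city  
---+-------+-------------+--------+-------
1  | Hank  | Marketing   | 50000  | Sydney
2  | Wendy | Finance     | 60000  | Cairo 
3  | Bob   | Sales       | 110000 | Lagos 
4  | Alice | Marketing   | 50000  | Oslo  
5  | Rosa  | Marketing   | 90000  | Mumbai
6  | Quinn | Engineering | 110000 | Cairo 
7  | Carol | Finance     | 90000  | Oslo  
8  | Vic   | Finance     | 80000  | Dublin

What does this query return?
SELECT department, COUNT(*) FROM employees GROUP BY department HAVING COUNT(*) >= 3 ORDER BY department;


Groups with count >= 3:
  Finance: 3 -> PASS
  Marketing: 3 -> PASS
  Engineering: 1 -> filtered out
  Sales: 1 -> filtered out


2 groups:
Finance, 3
Marketing, 3


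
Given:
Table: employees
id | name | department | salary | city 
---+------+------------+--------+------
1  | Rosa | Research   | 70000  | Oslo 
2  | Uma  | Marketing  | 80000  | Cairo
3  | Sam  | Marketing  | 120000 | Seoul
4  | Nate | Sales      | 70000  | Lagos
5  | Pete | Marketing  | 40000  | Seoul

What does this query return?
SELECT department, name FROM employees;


Projecting columns: department, name

5 rows:
Research, Rosa
Marketing, Uma
Marketing, Sam
Sales, Nate
Marketing, Pete


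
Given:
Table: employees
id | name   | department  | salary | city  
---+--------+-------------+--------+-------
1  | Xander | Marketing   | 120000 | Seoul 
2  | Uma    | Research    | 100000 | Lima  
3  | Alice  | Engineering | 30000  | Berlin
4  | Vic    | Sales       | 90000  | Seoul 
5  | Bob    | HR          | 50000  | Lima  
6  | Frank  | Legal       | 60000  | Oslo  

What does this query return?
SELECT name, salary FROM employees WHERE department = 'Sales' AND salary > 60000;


Filtering: department = 'Sales' AND salary > 60000
Matching: 1 rows

1 rows:
Vic, 90000


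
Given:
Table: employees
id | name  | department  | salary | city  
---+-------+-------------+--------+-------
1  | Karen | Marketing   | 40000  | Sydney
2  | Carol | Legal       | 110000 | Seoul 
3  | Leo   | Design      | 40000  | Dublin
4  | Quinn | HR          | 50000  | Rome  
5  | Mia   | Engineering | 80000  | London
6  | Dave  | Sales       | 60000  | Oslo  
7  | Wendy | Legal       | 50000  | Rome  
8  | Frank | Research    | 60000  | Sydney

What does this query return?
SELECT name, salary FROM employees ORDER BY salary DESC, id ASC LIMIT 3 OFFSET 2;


Sort by salary DESC (id ASC tiebreak), then skip 2 and take 3
Rows 3 through 5

3 rows:
Dave, 60000
Frank, 60000
Quinn, 50000


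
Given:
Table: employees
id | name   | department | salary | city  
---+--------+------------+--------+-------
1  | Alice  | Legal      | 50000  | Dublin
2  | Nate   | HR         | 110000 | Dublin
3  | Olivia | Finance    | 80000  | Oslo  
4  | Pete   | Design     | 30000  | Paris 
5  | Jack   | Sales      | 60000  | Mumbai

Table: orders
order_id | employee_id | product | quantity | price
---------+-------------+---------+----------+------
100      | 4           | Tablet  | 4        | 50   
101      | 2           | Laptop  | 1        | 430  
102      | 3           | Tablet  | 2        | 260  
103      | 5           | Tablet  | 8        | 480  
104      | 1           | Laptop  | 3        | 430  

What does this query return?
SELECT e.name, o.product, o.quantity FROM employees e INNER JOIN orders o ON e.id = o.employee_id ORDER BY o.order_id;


Joining employees.id = orders.employee_id:
  employee Pete (id=4) -> order Tablet
  employee Nate (id=2) -> order Laptop
  employee Olivia (id=3) -> order Tablet
  employee Jack (id=5) -> order Tablet
  employee Alice (id=1) -> order Laptop


5 rows:
Pete, Tablet, 4
Nate, Laptop, 1
Olivia, Tablet, 2
Jack, Tablet, 8
Alice, Laptop, 3


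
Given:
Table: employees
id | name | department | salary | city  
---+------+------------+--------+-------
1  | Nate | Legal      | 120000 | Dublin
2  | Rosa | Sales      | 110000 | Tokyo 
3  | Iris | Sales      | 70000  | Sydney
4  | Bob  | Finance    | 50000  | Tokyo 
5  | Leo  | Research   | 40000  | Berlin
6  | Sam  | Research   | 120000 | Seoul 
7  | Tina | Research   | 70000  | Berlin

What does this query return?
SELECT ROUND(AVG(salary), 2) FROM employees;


SUM(salary) = 580000
COUNT = 7
ROUND(AVG, 2) = ROUND(580000 / 7, 2) = 82857.14

82857.14


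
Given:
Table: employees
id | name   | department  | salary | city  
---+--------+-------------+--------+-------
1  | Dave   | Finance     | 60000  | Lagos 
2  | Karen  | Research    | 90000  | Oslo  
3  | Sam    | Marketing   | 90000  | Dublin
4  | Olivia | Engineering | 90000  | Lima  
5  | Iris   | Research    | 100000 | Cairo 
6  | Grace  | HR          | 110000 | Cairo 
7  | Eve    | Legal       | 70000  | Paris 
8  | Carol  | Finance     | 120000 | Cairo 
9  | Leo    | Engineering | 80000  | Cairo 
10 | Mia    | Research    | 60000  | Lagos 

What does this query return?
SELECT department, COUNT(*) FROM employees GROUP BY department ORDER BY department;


Assigning each row to its department group:
  Dave -> Finance
  Karen -> Research
  Sam -> Marketing
  Olivia -> Engineering
  Iris -> Research
  Grace -> HR
  Eve -> Legal
  Carol -> Finance
  Leo -> Engineering
  Mia -> Research


6 groups:
Engineering, 2
Finance, 2
HR, 1
Legal, 1
Marketing, 1
Research, 3


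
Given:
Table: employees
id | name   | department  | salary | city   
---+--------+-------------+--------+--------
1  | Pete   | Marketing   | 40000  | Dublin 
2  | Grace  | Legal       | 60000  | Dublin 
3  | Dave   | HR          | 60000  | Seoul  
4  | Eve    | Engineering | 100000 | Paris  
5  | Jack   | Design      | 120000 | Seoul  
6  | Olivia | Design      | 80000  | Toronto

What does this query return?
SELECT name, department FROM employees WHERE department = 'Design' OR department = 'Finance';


Filtering: department = 'Design' OR 'Finance'
Matching: 2 rows

2 rows:
Jack, Design
Olivia, Design


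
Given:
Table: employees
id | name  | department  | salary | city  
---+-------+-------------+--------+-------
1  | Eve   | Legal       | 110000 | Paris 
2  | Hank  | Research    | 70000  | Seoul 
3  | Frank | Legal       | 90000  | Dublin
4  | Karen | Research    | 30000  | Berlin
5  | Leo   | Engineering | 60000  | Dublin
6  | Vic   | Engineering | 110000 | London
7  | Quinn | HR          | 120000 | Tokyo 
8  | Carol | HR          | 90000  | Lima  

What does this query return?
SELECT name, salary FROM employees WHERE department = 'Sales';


Filtering: department = 'Sales'
Matching rows: 0

Empty result set (0 rows)


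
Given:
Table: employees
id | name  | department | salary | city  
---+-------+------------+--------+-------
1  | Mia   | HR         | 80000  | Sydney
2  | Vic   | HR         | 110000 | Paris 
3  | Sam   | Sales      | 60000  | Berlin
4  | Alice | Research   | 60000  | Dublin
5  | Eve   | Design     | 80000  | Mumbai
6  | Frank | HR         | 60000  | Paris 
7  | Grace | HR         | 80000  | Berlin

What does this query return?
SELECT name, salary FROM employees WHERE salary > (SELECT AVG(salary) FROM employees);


Subquery: AVG(salary) = 75714.29
Filtering: salary > 75714.29
  Mia (80000) -> MATCH
  Vic (110000) -> MATCH
  Eve (80000) -> MATCH
  Grace (80000) -> MATCH


4 rows:
Mia, 80000
Vic, 110000
Eve, 80000
Grace, 80000


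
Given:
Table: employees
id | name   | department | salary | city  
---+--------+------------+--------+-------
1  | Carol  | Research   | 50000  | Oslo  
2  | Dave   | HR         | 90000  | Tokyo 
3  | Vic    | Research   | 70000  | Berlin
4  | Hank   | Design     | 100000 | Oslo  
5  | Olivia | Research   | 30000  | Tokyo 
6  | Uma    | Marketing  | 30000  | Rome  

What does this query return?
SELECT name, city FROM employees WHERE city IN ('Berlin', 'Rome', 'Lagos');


Filtering: city IN ('Berlin', 'Rome', 'Lagos')
Matching: 2 rows

2 rows:
Vic, Berlin
Uma, Rome


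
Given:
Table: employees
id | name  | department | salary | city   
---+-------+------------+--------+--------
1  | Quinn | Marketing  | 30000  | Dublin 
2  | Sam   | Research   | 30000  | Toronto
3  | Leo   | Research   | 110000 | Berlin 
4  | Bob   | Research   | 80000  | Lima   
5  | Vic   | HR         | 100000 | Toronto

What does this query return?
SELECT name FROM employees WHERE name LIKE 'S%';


LIKE 'S%' matches names starting with 'S'
Matching: 1

1 rows:
Sam


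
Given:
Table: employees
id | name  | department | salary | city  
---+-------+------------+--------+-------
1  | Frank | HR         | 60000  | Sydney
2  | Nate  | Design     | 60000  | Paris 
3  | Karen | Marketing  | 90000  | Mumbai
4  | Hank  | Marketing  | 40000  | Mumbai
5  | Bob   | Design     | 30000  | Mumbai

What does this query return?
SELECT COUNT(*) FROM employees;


COUNT(*) counts all rows

5


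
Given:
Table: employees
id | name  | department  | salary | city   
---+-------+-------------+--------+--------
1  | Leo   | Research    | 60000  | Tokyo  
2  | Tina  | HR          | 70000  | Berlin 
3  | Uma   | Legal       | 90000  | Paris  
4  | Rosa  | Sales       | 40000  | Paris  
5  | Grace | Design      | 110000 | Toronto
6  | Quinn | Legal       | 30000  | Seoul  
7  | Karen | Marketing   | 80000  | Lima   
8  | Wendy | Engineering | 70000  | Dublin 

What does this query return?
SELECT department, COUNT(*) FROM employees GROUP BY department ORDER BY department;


Assigning each row to its department group:
  Leo -> Research
  Tina -> HR
  Uma -> Legal
  Rosa -> Sales
  Grace -> Design
  Quinn -> Legal
  Karen -> Marketing
  Wendy -> Engineering


7 groups:
Design, 1
Engineering, 1
HR, 1
Legal, 2
Marketing, 1
Research, 1
Sales, 1


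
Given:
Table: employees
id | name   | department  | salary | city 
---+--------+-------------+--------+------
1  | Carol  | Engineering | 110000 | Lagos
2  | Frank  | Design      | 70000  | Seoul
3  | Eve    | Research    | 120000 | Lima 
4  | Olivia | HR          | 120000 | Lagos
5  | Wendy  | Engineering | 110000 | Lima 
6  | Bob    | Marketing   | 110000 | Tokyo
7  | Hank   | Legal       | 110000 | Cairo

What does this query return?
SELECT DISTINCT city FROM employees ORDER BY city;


All 'city' values (row order): Lagos, Seoul, Lima, Lagos, Lima, Tokyo, Cairo
Removing duplicates leaves 5 unique value(s).

5 values:
Cairo
Lagos
Lima
Seoul
Tokyo


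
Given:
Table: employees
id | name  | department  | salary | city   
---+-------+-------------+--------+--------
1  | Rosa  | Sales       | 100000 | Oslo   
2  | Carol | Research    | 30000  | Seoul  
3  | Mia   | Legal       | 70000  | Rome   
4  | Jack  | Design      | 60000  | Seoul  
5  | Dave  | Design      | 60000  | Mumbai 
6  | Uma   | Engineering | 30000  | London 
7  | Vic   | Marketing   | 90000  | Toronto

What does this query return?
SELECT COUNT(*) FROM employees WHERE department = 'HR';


Counting rows where department = 'HR'


0


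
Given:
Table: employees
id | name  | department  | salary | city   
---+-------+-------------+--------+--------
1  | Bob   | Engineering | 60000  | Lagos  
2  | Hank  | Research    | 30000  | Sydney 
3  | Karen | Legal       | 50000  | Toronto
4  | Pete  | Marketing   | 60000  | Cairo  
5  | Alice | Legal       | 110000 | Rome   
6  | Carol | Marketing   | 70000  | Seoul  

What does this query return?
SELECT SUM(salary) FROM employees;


SUM(salary) = 60000 + 30000 + 50000 + 60000 + 110000 + 70000 = 380000

380000


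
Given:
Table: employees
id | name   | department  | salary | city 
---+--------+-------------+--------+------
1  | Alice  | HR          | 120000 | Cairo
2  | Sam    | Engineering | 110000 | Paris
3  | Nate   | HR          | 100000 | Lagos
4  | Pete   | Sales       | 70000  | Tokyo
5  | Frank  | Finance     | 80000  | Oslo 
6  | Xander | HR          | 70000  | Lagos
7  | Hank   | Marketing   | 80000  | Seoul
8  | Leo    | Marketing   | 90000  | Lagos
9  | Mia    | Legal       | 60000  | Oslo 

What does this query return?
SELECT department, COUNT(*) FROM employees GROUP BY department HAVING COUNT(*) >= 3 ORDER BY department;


Groups with count >= 3:
  HR: 3 -> PASS
  Engineering: 1 -> filtered out
  Finance: 1 -> filtered out
  Legal: 1 -> filtered out
  Marketing: 2 -> filtered out
  Sales: 1 -> filtered out


1 groups:
HR, 3


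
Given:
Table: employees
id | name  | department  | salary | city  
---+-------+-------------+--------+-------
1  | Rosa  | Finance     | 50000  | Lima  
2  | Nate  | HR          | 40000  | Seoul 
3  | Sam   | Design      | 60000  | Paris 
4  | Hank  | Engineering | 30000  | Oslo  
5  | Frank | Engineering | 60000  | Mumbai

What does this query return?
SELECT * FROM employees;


SELECT * returns all 5 rows with all columns

5 rows:
1, Rosa, Finance, 50000, Lima
2, Nate, HR, 40000, Seoul
3, Sam, Design, 60000, Paris
4, Hank, Engineering, 30000, Oslo
5, Frank, Engineering, 60000, Mumbai


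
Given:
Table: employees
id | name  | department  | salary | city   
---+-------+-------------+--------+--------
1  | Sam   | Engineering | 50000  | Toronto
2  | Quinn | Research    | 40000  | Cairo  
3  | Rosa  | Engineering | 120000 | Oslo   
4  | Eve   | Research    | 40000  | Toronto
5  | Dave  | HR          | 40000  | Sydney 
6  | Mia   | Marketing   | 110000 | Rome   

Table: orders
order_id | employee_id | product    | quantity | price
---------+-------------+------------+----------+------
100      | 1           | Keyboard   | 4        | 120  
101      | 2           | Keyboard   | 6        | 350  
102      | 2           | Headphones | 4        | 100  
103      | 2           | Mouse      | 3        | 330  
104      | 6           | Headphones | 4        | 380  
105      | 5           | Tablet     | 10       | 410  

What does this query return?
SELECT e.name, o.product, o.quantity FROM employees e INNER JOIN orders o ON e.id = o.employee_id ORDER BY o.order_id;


Joining employees.id = orders.employee_id:
  employee Sam (id=1) -> order Keyboard
  employee Quinn (id=2) -> order Keyboard
  employee Quinn (id=2) -> order Headphones
  employee Quinn (id=2) -> order Mouse
  employee Mia (id=6) -> order Headphones
  employee Dave (id=5) -> order Tablet


6 rows:
Sam, Keyboard, 4
Quinn, Keyboard, 6
Quinn, Headphones, 4
Quinn, Mouse, 3
Mia, Headphones, 4
Dave, Tablet, 10


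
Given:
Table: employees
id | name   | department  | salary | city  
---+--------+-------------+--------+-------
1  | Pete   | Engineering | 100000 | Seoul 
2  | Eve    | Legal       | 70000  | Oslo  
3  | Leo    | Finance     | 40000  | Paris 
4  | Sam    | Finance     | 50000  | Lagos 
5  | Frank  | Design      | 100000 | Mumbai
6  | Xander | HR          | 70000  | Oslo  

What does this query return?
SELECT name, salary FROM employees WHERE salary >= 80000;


Filtering: salary >= 80000
Matching: 2 rows

2 rows:
Pete, 100000
Frank, 100000


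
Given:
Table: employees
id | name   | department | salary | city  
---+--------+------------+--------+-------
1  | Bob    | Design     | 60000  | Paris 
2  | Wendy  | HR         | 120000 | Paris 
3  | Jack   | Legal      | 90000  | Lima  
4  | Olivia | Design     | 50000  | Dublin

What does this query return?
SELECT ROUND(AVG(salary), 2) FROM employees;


SUM(salary) = 320000
COUNT = 4
ROUND(AVG, 2) = ROUND(320000 / 4, 2) = 80000.0

80000.0


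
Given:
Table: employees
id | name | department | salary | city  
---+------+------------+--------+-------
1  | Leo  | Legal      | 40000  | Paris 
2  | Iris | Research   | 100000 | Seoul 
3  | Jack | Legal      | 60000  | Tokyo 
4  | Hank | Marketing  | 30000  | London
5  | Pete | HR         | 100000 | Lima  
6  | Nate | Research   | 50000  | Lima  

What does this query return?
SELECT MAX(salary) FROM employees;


Salaries: 40000, 100000, 60000, 30000, 100000, 50000
MAX = 100000

100000


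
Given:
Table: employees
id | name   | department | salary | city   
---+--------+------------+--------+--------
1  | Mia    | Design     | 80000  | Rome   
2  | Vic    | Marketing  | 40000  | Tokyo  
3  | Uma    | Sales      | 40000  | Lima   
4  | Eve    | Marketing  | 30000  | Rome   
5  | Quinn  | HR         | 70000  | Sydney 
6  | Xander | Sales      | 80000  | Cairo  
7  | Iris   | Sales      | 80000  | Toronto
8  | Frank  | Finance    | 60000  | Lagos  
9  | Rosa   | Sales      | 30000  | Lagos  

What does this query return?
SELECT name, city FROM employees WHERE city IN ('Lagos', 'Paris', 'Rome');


Filtering: city IN ('Lagos', 'Paris', 'Rome')
Matching: 4 rows

4 rows:
Mia, Rome
Eve, Rome
Frank, Lagos
Rosa, Lagos


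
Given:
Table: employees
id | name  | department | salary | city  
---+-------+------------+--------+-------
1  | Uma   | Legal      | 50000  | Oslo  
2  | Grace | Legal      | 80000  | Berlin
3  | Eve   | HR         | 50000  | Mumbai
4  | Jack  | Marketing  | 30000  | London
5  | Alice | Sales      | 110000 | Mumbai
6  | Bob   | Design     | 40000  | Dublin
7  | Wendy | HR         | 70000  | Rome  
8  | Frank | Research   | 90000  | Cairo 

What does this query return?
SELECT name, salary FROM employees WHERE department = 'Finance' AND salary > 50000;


Filtering: department = 'Finance' AND salary > 50000
Matching: 0 rows

Empty result set (0 rows)


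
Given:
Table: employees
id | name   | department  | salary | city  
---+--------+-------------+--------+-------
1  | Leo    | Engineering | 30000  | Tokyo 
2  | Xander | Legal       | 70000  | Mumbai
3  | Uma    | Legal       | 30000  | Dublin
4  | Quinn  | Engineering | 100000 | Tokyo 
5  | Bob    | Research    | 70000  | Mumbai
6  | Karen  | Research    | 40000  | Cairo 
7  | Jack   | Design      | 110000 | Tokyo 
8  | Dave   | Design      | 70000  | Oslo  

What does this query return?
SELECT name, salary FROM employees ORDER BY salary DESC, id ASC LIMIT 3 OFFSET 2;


Sort by salary DESC (id ASC tiebreak), then skip 2 and take 3
Rows 3 through 5

3 rows:
Xander, 70000
Bob, 70000
Dave, 70000


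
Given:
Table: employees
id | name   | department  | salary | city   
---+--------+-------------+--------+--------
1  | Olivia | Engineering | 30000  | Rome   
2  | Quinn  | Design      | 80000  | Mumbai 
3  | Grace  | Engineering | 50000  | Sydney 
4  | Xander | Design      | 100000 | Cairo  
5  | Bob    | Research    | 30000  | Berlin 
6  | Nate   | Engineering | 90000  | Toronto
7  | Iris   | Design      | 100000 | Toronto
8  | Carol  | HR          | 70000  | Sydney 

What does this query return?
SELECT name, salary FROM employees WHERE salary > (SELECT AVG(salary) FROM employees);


Subquery: AVG(salary) = 68750.0
Filtering: salary > 68750.0
  Quinn (80000) -> MATCH
  Xander (100000) -> MATCH
  Nate (90000) -> MATCH
  Iris (100000) -> MATCH
  Carol (70000) -> MATCH


5 rows:
Quinn, 80000
Xander, 100000
Nate, 90000
Iris, 100000
Carol, 70000


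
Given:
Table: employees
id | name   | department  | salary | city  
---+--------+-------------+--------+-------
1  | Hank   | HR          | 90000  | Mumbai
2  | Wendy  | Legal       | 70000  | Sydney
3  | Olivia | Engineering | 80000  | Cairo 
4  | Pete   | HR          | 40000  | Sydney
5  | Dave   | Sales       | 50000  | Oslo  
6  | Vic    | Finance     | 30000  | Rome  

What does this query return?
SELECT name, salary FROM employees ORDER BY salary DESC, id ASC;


Sorting by salary DESC, then id ASC for ties

6 rows:
Hank, 90000
Olivia, 80000
Wendy, 70000
Dave, 50000
Pete, 40000
Vic, 30000


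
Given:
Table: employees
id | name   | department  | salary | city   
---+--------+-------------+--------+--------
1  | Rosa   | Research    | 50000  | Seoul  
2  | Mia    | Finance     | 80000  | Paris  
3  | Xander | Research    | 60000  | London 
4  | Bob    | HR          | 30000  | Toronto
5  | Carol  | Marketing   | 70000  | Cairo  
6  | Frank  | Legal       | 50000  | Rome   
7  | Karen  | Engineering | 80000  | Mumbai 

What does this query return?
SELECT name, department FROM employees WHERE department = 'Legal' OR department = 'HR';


Filtering: department = 'Legal' OR 'HR'
Matching: 2 rows

2 rows:
Bob, HR
Frank, Legal


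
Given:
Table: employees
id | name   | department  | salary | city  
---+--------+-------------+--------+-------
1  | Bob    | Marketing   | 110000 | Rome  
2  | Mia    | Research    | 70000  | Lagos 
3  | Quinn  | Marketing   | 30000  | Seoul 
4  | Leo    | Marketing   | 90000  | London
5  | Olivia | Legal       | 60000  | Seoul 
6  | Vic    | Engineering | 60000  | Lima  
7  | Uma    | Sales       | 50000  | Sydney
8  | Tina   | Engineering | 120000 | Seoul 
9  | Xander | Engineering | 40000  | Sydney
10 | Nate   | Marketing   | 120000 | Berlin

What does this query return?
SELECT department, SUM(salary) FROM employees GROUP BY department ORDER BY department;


Summing salary within each department:
  Engineering: 60000 + 120000 + 40000 = 220000
  Legal: 60000 = 60000
  Marketing: 110000 + 30000 + 90000 + 120000 = 350000
  Research: 70000 = 70000
  Sales: 50000 = 50000


5 groups:
Engineering, 220000
Legal, 60000
Marketing, 350000
Research, 70000
Sales, 50000


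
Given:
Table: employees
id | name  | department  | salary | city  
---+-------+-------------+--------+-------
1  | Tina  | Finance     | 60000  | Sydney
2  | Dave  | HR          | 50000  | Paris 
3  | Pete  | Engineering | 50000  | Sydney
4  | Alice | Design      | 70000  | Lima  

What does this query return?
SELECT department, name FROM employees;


Projecting columns: department, name

4 rows:
Finance, Tina
HR, Dave
Engineering, Pete
Design, Alice


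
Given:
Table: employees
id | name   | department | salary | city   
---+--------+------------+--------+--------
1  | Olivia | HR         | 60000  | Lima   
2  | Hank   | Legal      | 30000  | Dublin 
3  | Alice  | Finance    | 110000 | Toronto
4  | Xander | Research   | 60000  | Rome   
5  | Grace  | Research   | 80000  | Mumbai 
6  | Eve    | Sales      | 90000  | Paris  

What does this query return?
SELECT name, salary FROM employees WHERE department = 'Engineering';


Filtering: department = 'Engineering'
Matching rows: 0

Empty result set (0 rows)


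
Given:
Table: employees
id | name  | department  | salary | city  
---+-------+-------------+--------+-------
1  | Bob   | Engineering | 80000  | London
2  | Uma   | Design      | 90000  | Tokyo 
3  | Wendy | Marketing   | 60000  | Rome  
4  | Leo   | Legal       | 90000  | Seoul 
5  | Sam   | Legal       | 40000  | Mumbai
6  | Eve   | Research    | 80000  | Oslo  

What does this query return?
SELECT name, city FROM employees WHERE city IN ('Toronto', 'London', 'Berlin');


Filtering: city IN ('Toronto', 'London', 'Berlin')
Matching: 1 rows

1 rows:
Bob, London


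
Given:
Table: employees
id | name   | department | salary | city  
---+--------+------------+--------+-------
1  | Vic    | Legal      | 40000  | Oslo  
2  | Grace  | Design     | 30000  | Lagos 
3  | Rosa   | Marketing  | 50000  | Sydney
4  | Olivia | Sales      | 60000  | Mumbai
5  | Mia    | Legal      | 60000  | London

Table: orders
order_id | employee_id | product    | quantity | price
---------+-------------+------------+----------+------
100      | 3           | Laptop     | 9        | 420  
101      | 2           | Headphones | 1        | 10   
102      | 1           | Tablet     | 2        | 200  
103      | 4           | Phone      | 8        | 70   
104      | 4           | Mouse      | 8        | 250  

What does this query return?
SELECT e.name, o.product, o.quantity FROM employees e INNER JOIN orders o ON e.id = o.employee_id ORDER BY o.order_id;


Joining employees.id = orders.employee_id:
  employee Rosa (id=3) -> order Laptop
  employee Grace (id=2) -> order Headphones
  employee Vic (id=1) -> order Tablet
  employee Olivia (id=4) -> order Phone
  employee Olivia (id=4) -> order Mouse


5 rows:
Rosa, Laptop, 9
Grace, Headphones, 1
Vic, Tablet, 2
Olivia, Phone, 8
Olivia, Mouse, 8


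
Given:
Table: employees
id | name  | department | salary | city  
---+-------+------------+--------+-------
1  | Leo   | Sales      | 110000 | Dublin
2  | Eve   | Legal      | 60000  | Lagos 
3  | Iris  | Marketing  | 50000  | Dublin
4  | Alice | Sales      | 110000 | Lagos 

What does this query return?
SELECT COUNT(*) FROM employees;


COUNT(*) counts all rows

4


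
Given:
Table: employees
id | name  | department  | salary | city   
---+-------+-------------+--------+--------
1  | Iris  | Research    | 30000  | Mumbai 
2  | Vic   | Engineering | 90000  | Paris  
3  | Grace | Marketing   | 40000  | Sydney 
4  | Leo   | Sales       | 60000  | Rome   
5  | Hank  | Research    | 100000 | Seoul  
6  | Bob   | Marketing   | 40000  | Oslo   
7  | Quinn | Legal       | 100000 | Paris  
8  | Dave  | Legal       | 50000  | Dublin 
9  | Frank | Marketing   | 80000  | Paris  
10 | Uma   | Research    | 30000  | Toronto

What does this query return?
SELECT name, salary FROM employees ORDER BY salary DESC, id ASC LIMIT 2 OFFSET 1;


Sort by salary DESC (id ASC tiebreak), then skip 1 and take 2
Rows 2 through 3

2 rows:
Quinn, 100000
Vic, 90000


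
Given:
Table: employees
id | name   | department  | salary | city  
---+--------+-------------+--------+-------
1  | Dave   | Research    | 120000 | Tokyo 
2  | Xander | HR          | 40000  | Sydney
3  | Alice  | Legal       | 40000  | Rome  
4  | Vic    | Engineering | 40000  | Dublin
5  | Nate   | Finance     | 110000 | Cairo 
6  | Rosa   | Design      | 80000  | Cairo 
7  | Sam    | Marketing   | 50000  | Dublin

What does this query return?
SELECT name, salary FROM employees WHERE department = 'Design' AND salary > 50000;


Filtering: department = 'Design' AND salary > 50000
Matching: 1 rows

1 rows:
Rosa, 80000


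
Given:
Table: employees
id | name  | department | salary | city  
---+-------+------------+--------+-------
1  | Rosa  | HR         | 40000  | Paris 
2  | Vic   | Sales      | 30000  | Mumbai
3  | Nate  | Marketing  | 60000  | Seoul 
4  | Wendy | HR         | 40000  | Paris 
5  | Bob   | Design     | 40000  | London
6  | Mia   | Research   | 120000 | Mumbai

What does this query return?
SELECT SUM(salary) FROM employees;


SUM(salary) = 40000 + 30000 + 60000 + 40000 + 40000 + 120000 = 330000

330000


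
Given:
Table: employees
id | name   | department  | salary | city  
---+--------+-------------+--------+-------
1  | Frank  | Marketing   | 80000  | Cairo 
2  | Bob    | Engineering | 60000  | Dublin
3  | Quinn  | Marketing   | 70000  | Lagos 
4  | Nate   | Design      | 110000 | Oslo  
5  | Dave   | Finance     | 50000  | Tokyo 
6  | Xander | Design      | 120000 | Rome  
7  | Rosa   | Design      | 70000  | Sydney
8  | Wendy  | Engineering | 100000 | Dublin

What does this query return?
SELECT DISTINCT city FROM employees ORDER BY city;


All 'city' values (row order): Cairo, Dublin, Lagos, Oslo, Tokyo, Rome, Sydney, Dublin
Removing duplicates leaves 7 unique value(s).

7 values:
Cairo
Dublin
Lagos
Oslo
Rome
Sydney
Tokyo


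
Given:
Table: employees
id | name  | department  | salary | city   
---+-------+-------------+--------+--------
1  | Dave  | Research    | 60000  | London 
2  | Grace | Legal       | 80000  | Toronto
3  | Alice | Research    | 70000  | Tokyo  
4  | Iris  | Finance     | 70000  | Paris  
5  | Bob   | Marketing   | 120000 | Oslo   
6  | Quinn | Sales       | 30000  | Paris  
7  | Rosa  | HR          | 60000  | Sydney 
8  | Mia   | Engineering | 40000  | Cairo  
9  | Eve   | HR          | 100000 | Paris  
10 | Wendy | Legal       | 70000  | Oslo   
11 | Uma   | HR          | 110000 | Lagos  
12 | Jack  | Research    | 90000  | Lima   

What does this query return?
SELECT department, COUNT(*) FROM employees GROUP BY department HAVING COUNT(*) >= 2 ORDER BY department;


Groups with count >= 2:
  HR: 3 -> PASS
  Legal: 2 -> PASS
  Research: 3 -> PASS
  Engineering: 1 -> filtered out
  Finance: 1 -> filtered out
  Marketing: 1 -> filtered out
  Sales: 1 -> filtered out


3 groups:
HR, 3
Legal, 2
Research, 3


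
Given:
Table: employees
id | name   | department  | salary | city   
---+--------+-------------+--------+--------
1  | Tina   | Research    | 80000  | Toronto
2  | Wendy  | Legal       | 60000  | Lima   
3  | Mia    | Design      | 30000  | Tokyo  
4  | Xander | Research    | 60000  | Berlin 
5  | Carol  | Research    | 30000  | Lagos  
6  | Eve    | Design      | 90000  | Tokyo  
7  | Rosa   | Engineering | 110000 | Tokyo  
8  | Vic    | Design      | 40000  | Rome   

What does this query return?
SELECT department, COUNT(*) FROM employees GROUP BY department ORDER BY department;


Assigning each row to its department group:
  Tina -> Research
  Wendy -> Legal
  Mia -> Design
  Xander -> Research
  Carol -> Research
  Eve -> Design
  Rosa -> Engineering
  Vic -> Design


4 groups:
Design, 3
Engineering, 1
Legal, 1
Research, 3


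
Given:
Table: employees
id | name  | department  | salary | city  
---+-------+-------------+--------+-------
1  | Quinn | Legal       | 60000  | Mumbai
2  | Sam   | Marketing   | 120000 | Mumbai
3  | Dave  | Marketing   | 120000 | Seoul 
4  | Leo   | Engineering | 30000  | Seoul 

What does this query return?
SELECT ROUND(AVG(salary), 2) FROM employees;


SUM(salary) = 330000
COUNT = 4
ROUND(AVG, 2) = ROUND(330000 / 4, 2) = 82500.0

82500.0


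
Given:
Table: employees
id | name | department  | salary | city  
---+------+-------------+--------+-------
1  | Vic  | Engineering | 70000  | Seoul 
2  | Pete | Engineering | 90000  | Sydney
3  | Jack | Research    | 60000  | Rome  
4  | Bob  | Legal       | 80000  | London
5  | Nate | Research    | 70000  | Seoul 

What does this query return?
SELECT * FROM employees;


SELECT * returns all 5 rows with all columns

5 rows:
1, Vic, Engineering, 70000, Seoul
2, Pete, Engineering, 90000, Sydney
3, Jack, Research, 60000, Rome
4, Bob, Legal, 80000, London
5, Nate, Research, 70000, Seoul


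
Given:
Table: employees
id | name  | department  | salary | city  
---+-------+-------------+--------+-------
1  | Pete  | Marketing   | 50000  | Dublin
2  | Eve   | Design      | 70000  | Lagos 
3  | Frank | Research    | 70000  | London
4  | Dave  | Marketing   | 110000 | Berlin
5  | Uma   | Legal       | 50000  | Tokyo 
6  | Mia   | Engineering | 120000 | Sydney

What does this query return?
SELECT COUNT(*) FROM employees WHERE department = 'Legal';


Counting rows where department = 'Legal'
  Uma -> MATCH


1


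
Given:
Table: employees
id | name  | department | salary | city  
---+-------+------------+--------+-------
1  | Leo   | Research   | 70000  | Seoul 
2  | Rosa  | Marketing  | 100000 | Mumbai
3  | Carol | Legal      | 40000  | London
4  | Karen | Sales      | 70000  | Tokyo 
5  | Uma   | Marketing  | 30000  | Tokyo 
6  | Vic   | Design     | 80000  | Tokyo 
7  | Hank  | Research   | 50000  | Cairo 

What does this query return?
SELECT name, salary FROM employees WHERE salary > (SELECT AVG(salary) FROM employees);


Subquery: AVG(salary) = 62857.14
Filtering: salary > 62857.14
  Leo (70000) -> MATCH
  Rosa (100000) -> MATCH
  Karen (70000) -> MATCH
  Vic (80000) -> MATCH


4 rows:
Leo, 70000
Rosa, 100000
Karen, 70000
Vic, 80000


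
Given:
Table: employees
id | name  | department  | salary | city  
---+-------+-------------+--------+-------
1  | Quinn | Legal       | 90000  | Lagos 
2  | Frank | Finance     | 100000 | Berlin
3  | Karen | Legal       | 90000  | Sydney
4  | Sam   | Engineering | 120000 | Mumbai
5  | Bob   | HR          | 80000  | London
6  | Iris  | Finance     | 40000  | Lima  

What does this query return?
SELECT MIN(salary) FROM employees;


Salaries: 90000, 100000, 90000, 120000, 80000, 40000
MIN = 40000

40000


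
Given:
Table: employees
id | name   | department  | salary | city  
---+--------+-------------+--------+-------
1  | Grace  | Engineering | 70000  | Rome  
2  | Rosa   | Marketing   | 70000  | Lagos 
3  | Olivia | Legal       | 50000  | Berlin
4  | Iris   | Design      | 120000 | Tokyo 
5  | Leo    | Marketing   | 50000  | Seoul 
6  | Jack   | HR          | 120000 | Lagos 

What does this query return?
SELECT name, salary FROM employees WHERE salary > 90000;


Filtering: salary > 90000
Matching: 2 rows

2 rows:
Iris, 120000
Jack, 120000


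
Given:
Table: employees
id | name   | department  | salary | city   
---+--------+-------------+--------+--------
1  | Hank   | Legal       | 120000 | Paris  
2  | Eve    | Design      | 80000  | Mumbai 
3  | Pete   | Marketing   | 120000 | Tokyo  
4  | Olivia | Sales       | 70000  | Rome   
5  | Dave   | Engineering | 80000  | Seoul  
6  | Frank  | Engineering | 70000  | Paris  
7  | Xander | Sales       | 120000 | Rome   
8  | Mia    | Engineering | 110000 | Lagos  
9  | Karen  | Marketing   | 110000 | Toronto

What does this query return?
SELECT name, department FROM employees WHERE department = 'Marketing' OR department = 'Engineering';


Filtering: department = 'Marketing' OR 'Engineering'
Matching: 5 rows

5 rows:
Pete, Marketing
Dave, Engineering
Frank, Engineering
Mia, Engineering
Karen, Marketing


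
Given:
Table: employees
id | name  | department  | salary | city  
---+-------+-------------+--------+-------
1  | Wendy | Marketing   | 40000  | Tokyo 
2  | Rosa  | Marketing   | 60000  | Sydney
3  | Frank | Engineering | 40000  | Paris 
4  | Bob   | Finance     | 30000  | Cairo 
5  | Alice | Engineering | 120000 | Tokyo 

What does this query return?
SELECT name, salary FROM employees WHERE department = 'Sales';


Filtering: department = 'Sales'
Matching rows: 0

Empty result set (0 rows)


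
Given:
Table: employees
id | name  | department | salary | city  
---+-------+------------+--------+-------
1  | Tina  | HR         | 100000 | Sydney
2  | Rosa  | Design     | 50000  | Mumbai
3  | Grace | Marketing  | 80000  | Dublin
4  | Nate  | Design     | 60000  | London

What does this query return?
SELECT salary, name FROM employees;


Projecting columns: salary, name

4 rows:
100000, Tina
50000, Rosa
80000, Grace
60000, Nate


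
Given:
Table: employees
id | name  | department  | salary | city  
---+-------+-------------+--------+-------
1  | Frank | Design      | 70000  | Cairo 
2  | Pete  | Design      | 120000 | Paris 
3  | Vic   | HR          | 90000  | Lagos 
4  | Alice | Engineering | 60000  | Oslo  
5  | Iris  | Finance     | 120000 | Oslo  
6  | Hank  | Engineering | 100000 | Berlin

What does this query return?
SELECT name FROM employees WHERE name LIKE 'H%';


LIKE 'H%' matches names starting with 'H'
Matching: 1

1 rows:
Hank


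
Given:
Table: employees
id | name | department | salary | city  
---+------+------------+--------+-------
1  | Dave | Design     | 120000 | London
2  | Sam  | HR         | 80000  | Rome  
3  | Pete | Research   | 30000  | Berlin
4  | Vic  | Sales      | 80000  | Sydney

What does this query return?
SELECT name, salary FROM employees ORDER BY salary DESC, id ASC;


Sorting by salary DESC, then id ASC for ties

4 rows:
Dave, 120000
Sam, 80000
Vic, 80000
Pete, 30000
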